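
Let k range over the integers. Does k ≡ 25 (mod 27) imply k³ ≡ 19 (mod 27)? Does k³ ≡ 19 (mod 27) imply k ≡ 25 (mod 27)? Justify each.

[⇒] Suppose k ≡ 25 (mod 27). Write k = 27j + 25. Then (27j + 25)³ = 19683j³ + 54675j² + 50625j + 15625 = 27(729j³ + 2025j² + 1875j + 578) + 19, so k³ ≡ 19 (mod 27).

[⇐] This fails: take k = 7. Then 7³ = 343 ≡ 19 (mod 27), yet 7 ≡ 7 (mod 27), not 25.

Not equivalent: only (⇒) holds.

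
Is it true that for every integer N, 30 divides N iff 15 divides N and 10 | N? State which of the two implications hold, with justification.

The biconditional holds.

(→) If 30 ∣ N, write N = 30q. Since 30 = 2·15, N = 15·(2q), so 15 ∣ N; and since 30 = 3·10, N = 10·(3q), so 10 ∣ N.

(←) Suppose 15 ∣ N and 10 ∣ N. Any common multiple of 15 and 10 is a multiple of their lcm; here lcm(15, 10) = 15·10/gcd(15, 10) = 150/5 = 30, so 30 ∣ N.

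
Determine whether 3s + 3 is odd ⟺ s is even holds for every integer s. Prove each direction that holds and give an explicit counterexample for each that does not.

Both implications hold.

Forward direction. Suppose 3s + 3 is odd. Since 3 is odd, 3s and s have the same parity, so 3s + 3 ≡ s + 3 (mod 2). As 3 is odd, 3s + 3 is odd exactly when s is even. Thus s is even.

Converse. Suppose s is even; write s = 2j. Then 3s + 3 = 3·(2j) + 3 = 2·3j + 3, which is odd.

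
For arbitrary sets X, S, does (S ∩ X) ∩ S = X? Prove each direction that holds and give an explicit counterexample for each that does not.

Forward inclusion. Let x ∈ (S ∩ X) ∩ S. Then x ∈ X ∩ S, from which x ∈ X.

Reverse inclusion. This inclusion fails. Take X = {1}, S = ∅; then 1 ∈ X but 1 ∉ (S ∩ X) ∩ S.

The sets are not equal: only the forward inclusion holds.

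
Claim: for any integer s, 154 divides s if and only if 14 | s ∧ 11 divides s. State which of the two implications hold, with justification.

(⟸) Suppose 14 ∣ s and 11 ∣ s. Any common multiple of 14 and 11 is a multiple of their lcm; here gcd(14, 11) = 1, so lcm(14, 11) = 14·11 = 154, so 154 ∣ s.

(⟹) If 154 ∣ s, write s = 154q. Since 154 = 11·14, s = 14·(11q), so 14 ∣ s; and since 154 = 14·11, s = 11·(14q), so 11 ∣ s.

Both implications hold.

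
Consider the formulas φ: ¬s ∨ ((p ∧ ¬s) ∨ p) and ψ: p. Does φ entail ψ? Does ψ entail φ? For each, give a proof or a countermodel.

Not equivalent: only (⇐) holds.

[⇒] This fails. Under p = F, s = F, the left side is true but the right side is false.

[⇐] Assume the antecedent. If p is true, ¬s ∨ ((p ∧ ¬s) ∨ p) reduces to true regardless of the other variables. If p is false, the antecedent cannot hold. Either way ¬s ∨ ((p ∧ ¬s) ∨ p) holds.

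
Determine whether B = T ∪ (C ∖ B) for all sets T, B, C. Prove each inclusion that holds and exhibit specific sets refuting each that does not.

Both inclusions fail.

(⊆) This inclusion fails. Take T = ∅, B = {1}, C = ∅; then 1 ∈ B but 1 ∉ T ∪ (C ∖ B).

(⊇) This inclusion fails. Take T = {1}, B = ∅, C = ∅; then 1 ∈ T ∪ (C ∖ B) but 1 ∉ B.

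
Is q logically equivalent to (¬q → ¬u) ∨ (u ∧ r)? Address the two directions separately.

(⇒) holds; (⇐) fails.

(→) Assume the antecedent. If q is true, (¬q → ¬u) ∨ (u ∧ r) reduces to true regardless of the other variables. If q is false, the antecedent cannot hold. Either way (¬q → ¬u) ∨ (u ∧ r) holds.

(←) This fails. Under q = F, u = F, r = F, the left side is false but the right side is true.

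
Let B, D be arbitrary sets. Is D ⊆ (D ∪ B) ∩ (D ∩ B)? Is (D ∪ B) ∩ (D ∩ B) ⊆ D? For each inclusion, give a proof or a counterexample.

Only the reverse inclusion holds.

Forward inclusion. This inclusion fails. Take B = ∅, D = {1}; then 1 ∈ D but 1 ∉ (D ∪ B) ∩ (D ∩ B).

Reverse inclusion. Let x ∈ (D ∪ B) ∩ (D ∩ B). Then x ∈ B ∩ D, from which x ∈ D.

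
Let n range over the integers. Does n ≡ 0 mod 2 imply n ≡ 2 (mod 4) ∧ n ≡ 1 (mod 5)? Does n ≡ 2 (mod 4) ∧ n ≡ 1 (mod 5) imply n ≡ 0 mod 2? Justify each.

Only the converse holds.

(⟸) If n ≡ 2 (mod 4) and n ≡ 1 (mod 5), then by the Chinese remainder theorem n ≡ 6 (mod 20). Since 6 ≡ 0 (mod 2) and 2 ∣ 20, we get n ≡ 0 (mod 2).

(⟹) This fails: n = 0 gives 0 ≡ 0 (mod 2) but 0 ≡ 0 (mod 4), so the conjunction on the right does not hold.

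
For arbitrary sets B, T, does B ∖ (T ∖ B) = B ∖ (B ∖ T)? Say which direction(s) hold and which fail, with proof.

(⊆) fails; (⊇) holds.

(⟸) Let x ∈ B ∖ (B ∖ T). Then x ∈ B ∩ T, from which x ∈ B ∖ (T ∖ B).

(⟹) This inclusion fails. Take B = {1}, T = ∅; then 1 ∈ B ∖ (T ∖ B) but 1 ∉ B ∖ (B ∖ T).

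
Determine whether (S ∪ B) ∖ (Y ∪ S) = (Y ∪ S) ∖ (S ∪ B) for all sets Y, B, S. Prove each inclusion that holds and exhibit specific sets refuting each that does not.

Neither inclusion holds.

Forward inclusion. This inclusion fails. Take Y = ∅, B = {1}, S = ∅; then 1 ∈ (S ∪ B) ∖ (Y ∪ S) but 1 ∉ (Y ∪ S) ∖ (S ∪ B).

Reverse inclusion. This inclusion fails. Take Y = {1}, B = ∅, S = ∅; then 1 ∈ (Y ∪ S) ∖ (S ∪ B) but 1 ∉ (S ∪ B) ∖ (Y ∪ S).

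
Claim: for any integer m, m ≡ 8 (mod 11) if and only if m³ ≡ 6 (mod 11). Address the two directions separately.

Equivalent; both directions hold.

(⟹) Suppose m ≡ 8 (mod 11). Write m = 11j + 8. Then (11j + 8)³ = 1331j³ + 2904j² + 2112j + 512 = 11(121j³ + 264j² + 192j + 46) + 6, so m³ ≡ 6 (mod 11).

(⟸) For the converse, argue contrapositively. If m ≢ 8 (mod 11), then m is congruent to one of 0, 1, 2, 3, 4, 5, 6, 7, 9, 10 modulo 11, and these give m³ ≡ 0, 1, 8, 5, 9, 4, 7, 2, 3, 10 respectively — never 6.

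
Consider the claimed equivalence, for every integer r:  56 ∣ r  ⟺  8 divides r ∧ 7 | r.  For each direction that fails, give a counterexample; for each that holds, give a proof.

(⇒) If 56 ∣ r, write r = 56q. Since 56 = 7·8, r = 8·(7q), so 8 ∣ r; and since 56 = 8·7, r = 7·(8q), so 7 ∣ r.

(⇐) Suppose 8 ∣ r and 7 ∣ r. Any common multiple of 8 and 7 is a multiple of their lcm; here gcd(8, 7) = 1, so lcm(8, 7) = 8·7 = 56, so 56 ∣ r.

Both directions hold.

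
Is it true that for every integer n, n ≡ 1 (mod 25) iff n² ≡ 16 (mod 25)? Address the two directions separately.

(⟹) This fails: take n = 1. Then 1 ≡ 1 (mod 25), but 1² = 1 ≡ 1 (mod 25), not 16.

(⟸) This fails: take n = 4. Then 4² = 16 ≡ 16 (mod 25), yet 4 ≡ 4 (mod 25), not 1.

Neither implication holds.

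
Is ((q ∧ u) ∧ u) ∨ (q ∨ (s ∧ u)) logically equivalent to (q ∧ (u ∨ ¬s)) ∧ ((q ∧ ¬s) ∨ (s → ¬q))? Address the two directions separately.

Only the reverse direction holds.

[⇒] This fails. Under u = T, q = F, s = T, the left side is true but the right side is false.

[⇐] Assume the antecedent. If u is true, the antecedent forces (u = T, q = T, s = F), and ((q ∧ u) ∧ u) ∨ (q ∨ (s ∧ u)) holds there. If u is false, the antecedent forces (u = F, q = T, s = F), and ((q ∧ u) ∧ u) ∨ (q ∨ (s ∧ u)) holds there. Either way ((q ∧ u) ∧ u) ∨ (q ∨ (s ∧ u)) holds.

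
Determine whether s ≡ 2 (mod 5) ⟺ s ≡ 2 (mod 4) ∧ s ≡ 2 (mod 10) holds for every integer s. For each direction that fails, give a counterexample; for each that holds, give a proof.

The forward direction fails; the converse holds.

Forward direction. This fails: s = 17 gives 17 ≡ 2 (mod 5) but 17 ≡ 1 (mod 4), so the conjunction on the right does not hold.

Converse. If s ≡ 2 (mod 4) and s ≡ 2 (mod 10), then by the Chinese remainder theorem s ≡ 2 (mod 20). Since 2 ≡ 2 (mod 5) and 5 ∣ 20, we get s ≡ 2 (mod 5).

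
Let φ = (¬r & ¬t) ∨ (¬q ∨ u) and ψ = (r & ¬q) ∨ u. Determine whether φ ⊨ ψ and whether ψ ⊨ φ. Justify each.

The forward direction fails; the converse holds.

(⟸) Assume the antecedent. If u is true, (¬r & ¬t) ∨ (¬q ∨ u) reduces to true regardless of the other variables. If u is false, the antecedent forces (q = F, t = F, u = F, r = T) or (q = F, t = T, u = F, r = T), and (¬r & ¬t) ∨ (¬q ∨ u) holds there. Either way (¬r & ¬t) ∨ (¬q ∨ u) holds.

(⟹) This fails. Under q = F, t = F, u = F, r = F, the left side is true but the right side is false.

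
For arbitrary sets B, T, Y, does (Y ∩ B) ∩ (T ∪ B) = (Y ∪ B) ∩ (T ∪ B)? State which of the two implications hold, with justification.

(⟹) Let x ∈ (Y ∩ B) ∩ (T ∪ B). Then either x ∈ B ∩ Y and x ∉ T; or x ∈ B ∩ T ∩ Y. In each case x ∈ (Y ∪ B) ∩ (T ∪ B), so (Y ∩ B) ∩ (T ∪ B) ⊆ (Y ∪ B) ∩ (T ∪ B).

(⟸) This inclusion fails. Take B = {1}, T = ∅, Y = ∅; then 1 ∈ (Y ∪ B) ∩ (T ∪ B) but 1 ∉ (Y ∩ B) ∩ (T ∪ B).

Only the forward inclusion holds.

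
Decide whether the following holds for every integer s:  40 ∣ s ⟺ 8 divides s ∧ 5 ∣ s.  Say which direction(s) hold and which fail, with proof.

The biconditional holds.

(→) If 40 ∣ s, write s = 40q. Since 40 = 5·8, s = 8·(5q), so 8 ∣ s; and since 40 = 8·5, s = 5·(8q), so 5 ∣ s.

(←) Suppose 8 ∣ s and 5 ∣ s. Any common multiple of 8 and 5 is a multiple of their lcm; here gcd(8, 5) = 1, so lcm(8, 5) = 8·5 = 40, so 40 ∣ s.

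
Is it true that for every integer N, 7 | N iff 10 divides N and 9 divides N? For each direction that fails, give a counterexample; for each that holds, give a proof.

(⇒) This fails: take N = 7. Certainly 7 ∣ 7, but 10 ∤ 7.

(⇐) This fails: take N = 90. Both 10 ∣ 90 and 9 ∣ 90, yet 90 is not a multiple of 7 (since 90 = 12·7 + 6), so 7 ∤ 90.

Neither implication holds.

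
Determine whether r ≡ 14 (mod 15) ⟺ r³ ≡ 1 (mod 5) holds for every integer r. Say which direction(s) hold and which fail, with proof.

(⟹) This fails: take r = 14. Then 14 ≡ 14 (mod 15), but 14³ = 2744 ≡ 4 (mod 5), not 1.

(⟸) This fails: take r = 1. Then 1³ = 1 ≡ 1 (mod 5), yet 1 ≡ 1 (mod 15), not 14.

Neither implication holds.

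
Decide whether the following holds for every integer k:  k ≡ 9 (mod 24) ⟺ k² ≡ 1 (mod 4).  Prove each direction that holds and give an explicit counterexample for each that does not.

(⇐) This fails: take k = 1. Then 1² = 1 ≡ 1 (mod 4), yet 1 ≡ 1 (mod 24), not 9.

(⇒) Suppose k ≡ 9 (mod 24). Then k² ≡ 9² = 81 (mod 24), and since 4 ∣ 24, also k² ≡ 1 (mod 4).

Not equivalent: only (⇒) holds.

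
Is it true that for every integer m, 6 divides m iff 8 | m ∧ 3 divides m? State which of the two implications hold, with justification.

(→) This fails: take m = 6. Certainly 6 ∣ 6, but 8 ∤ 6.

(←) Suppose 8 ∣ m and 3 ∣ m. Any common multiple of 8 and 3 is a multiple of their lcm; here gcd(8, 3) = 1, so lcm(8, 3) = 8·3 = 24, so 24 ∣ m. Since 6 ∣ 24, it follows that 6 ∣ m.

Only the converse holds.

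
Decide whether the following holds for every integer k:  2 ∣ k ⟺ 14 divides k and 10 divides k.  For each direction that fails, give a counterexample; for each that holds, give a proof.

(→) This fails: take k = 2. Certainly 2 ∣ 2, but 14 ∤ 2.

(←) Suppose 14 ∣ k and 10 ∣ k. Any common multiple of 14 and 10 is a multiple of their lcm; here lcm(14, 10) = 14·10/gcd(14, 10) = 140/2 = 70, so 70 ∣ k. Since 2 ∣ 70, it follows that 2 ∣ k.

Not equivalent: only (⇐) holds.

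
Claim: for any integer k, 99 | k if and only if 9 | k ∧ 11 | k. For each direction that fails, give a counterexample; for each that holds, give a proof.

(⇒) If 99 ∣ k, write k = 99q. Since 99 = 11·9, k = 9·(11q), so 9 ∣ k; and since 99 = 9·11, k = 11·(9q), so 11 ∣ k.

(⇐) Suppose 9 ∣ k and 11 ∣ k. Any common multiple of 9 and 11 is a multiple of their lcm; here gcd(9, 11) = 1, so lcm(9, 11) = 9·11 = 99, so 99 ∣ k.

Both implications hold.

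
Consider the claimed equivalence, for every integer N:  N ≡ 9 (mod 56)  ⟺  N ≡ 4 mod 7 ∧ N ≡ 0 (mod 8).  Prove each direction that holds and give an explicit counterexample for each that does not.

(⇒) fails and (⇐) fails.

(⇒) This fails: N = 9 gives 9 ≡ 9 (mod 56) but 9 ≡ 2 (mod 7), so the conjunction on the right does not hold.

(⇐) This fails: N = 32 satisfies both congruences on the right (32 ≡ 4 mod 7 and 32 ≡ 0 mod 8) yet 32 ≡ 32 (mod 56), not 9.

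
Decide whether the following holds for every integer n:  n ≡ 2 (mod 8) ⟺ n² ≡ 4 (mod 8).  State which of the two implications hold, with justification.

(⇒) Suppose n ≡ 2 (mod 8). Write n = 8j + 2. Then (8j + 2)² = 64j² + 32j + 4 = 8(8j² + 4j) + 4, so n² ≡ 4 (mod 8).

(⇐) This fails: take n = 6. Then 6² = 36 ≡ 4 (mod 8), yet 6 ≡ 6 (mod 8), not 2.

Only the forward direction holds.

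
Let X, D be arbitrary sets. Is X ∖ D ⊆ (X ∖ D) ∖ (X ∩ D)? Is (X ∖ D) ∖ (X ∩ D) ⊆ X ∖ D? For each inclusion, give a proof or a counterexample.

Both inclusions hold; the sets are equal.

(⊆) Let x ∈ X ∖ D. Then x ∈ X and x ∉ D, from which x ∈ (X ∖ D) ∖ (X ∩ D).

(⊇) Let x ∈ (X ∖ D) ∖ (X ∩ D). Then x ∈ X and x ∉ D, from which x ∈ X ∖ D.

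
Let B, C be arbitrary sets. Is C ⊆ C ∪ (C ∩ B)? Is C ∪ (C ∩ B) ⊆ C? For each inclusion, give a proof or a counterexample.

(⊇) Let x ∈ C ∪ (C ∩ B). Then either x ∈ C and x ∉ B; or x ∈ B ∩ C. In each case x ∈ C, so C ∪ (C ∩ B) ⊆ C.

(⊆) Let x ∈ C. Then either x ∈ C and x ∉ B; or x ∈ B ∩ C. In each case x ∈ C ∪ (C ∩ B), so C ⊆ C ∪ (C ∩ B).

The two sets are equal.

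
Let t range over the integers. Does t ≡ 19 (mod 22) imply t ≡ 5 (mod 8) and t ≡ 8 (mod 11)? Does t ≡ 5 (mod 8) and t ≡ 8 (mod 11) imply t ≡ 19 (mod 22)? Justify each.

(⇒) This fails: t = 41 gives 41 ≡ 19 (mod 22) but 41 ≡ 1 (mod 8), so the conjunction on the right does not hold.

(⇐) Conversely, if t ≡ 5 (mod 8) and t ≡ 8 (mod 11), then by the Chinese remainder theorem t ≡ 85 (mod 88). Since 85 ≡ 19 (mod 22) and 22 ∣ 88, we get t ≡ 19 (mod 22).

(⇒) fails; (⇐) holds.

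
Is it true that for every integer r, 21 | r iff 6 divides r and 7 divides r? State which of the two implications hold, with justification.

(→) This fails: take r = 21. Certainly 21 ∣ 21, but 6 ∤ 21.

(←) Suppose 6 ∣ r and 7 ∣ r. Any common multiple of 6 and 7 is a multiple of their lcm; here gcd(6, 7) = 1, so lcm(6, 7) = 6·7 = 42, so 42 ∣ r. Since 21 ∣ 42, it follows that 21 ∣ r.

(⇒) fails; (⇐) holds.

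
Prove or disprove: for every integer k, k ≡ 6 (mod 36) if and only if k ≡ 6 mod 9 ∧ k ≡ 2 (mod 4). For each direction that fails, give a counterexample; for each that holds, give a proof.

[⇐] If k ≡ 6 (mod 9) and k ≡ 2 (mod 4), then by the Chinese remainder theorem k ≡ 6 (mod 36). This is exactly k ≡ 6 (mod 36).

[⇒] Suppose k ≡ 6 (mod 36); write k = 36j + 6. Since 9 ∣ 36, reducing mod 9 gives k ≡ 6 (mod 9); since 4 ∣ 36, reducing mod 4 gives k ≡ 6 ≡ 2 (mod 4).

The biconditional holds.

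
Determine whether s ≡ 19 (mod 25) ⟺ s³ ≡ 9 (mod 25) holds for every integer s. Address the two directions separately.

Both implications hold.

(⟹) Suppose s ≡ 19 (mod 25). Write s = 25j + 19. Then (25j + 19)³ = 15625j³ + 35625j² + 27075j + 6859 = 25(625j³ + 1425j² + 1083j + 274) + 9, so s³ ≡ 9 (mod 25).

(⟸) Conversely, suppose s³ ≡ 9 (mod 25). The only residue r in {0, …, 24} with r³ ≡ 9 (mod 25) is r = 19, so s ≡ 19 (mod 25).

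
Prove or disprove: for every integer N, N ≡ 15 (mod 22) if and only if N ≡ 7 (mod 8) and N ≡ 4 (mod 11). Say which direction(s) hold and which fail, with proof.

(⟸) If N ≡ 7 (mod 8) and N ≡ 4 (mod 11), then by the Chinese remainder theorem N ≡ 15 (mod 88). Since 15 ≡ 15 (mod 22) and 22 ∣ 88, we get N ≡ 15 (mod 22).

(⟹) This fails: N = 81 gives 81 ≡ 15 (mod 22) but 81 ≡ 1 (mod 8), so the conjunction on the right does not hold.

Only the converse holds.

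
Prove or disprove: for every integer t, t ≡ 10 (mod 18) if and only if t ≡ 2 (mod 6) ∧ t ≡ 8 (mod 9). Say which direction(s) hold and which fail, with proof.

Neither implication holds.

(→) This fails: t = 10 gives 10 ≡ 10 (mod 18) but 10 ≡ 4 (mod 6), so the conjunction on the right does not hold.

(←) This fails: t = 8 satisfies both congruences on the right (8 ≡ 2 mod 6 and 8 ≡ 8 mod 9) yet 8 ≡ 8 (mod 18), not 10.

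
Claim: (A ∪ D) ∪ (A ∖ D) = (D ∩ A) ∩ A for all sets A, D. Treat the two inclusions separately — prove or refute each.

(⟸) Let x ∈ (D ∩ A) ∩ A. Then x ∈ A ∩ D, from which x ∈ (A ∪ D) ∪ (A ∖ D).

(⟹) This inclusion fails. Take A = {1}, D = ∅; then 1 ∈ (A ∪ D) ∪ (A ∖ D) but 1 ∉ (D ∩ A) ∩ A.

Only the reverse inclusion holds.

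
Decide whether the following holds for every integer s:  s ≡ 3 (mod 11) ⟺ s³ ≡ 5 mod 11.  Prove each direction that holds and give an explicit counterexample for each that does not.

[⇐] Suppose s³ ≡ 5 (mod 11). The only residue r in {0, …, 10} with r³ ≡ 5 (mod 11) is r = 3, so s ≡ 3 (mod 11).

[⇒] Suppose s ≡ 3 (mod 11). Write s = 11j + 3. Then (11j + 3)³ = 1331j³ + 1089j² + 297j + 27 = 11(121j³ + 99j² + 27j + 2) + 5, so s³ ≡ 5 (mod 11).

Both implications hold.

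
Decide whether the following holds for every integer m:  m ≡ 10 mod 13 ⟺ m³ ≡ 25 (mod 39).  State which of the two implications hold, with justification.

[⇒] This fails: take m = 23. Then 23 ≡ 10 (mod 13), but 23³ = 12167 ≡ 38 (mod 39), not 25.

[⇐] This fails: take m = 4. Then 4³ = 64 ≡ 25 (mod 39), yet 4 ≡ 4 (mod 13), not 10.

Both directions fail.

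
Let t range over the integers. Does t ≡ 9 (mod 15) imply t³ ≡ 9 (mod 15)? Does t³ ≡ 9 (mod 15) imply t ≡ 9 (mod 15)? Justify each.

(⟹) Suppose t ≡ 9 (mod 15). Write t = 15j + 9. Then (15j + 9)³ = 3375j³ + 6075j² + 3645j + 729 = 15(225j³ + 405j² + 243j + 48) + 9, so t³ ≡ 9 (mod 15).

(⟸) Conversely, suppose t³ ≡ 9 (mod 15). The only residue r in {0, …, 14} with r³ ≡ 9 (mod 15) is r = 9, so t ≡ 9 (mod 15).

Equivalent; both directions hold.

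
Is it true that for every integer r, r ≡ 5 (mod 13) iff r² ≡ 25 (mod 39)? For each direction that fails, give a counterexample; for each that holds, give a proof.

(⟹) This fails: take r = 18. Then 18 ≡ 5 (mod 13), but 18² = 324 ≡ 12 (mod 39), not 25.

(⟸) This fails: take r = 8. Then 8² = 64 ≡ 25 (mod 39), yet 8 ≡ 8 (mod 13), not 5.

Neither implication holds.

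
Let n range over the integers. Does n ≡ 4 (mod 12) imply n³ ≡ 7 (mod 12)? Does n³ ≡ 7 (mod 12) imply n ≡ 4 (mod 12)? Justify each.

(⇒) This fails: take n = 4. Then 4 ≡ 4 (mod 12), but 4³ = 64 ≡ 4 (mod 12), not 7.

(⇐) This fails: take n = 7. Then 7³ = 343 ≡ 7 (mod 12), yet 7 ≡ 7 (mod 12), not 4.

Neither implication holds.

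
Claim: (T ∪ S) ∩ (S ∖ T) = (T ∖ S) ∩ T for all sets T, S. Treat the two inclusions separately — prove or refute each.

(⟹) This inclusion fails. Take T = ∅, S = {1}; then 1 ∈ (T ∪ S) ∩ (S ∖ T) but 1 ∉ (T ∖ S) ∩ T.

(⟸) This inclusion fails. Take T = {1}, S = ∅; then 1 ∈ (T ∖ S) ∩ T but 1 ∉ (T ∪ S) ∩ (S ∖ T).

Both inclusions fail.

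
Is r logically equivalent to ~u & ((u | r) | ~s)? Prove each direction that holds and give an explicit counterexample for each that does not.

Forward direction. This fails. Under u = T, r = T, s = F, the left side is true but the right side is false.

Converse. This fails. Under u = F, r = F, s = F, the left side is false but the right side is true.

Neither implication holds.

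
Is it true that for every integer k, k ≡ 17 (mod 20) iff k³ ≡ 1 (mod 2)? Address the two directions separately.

Only the forward direction holds.

(←) This fails: take k = 1. Then 1³ = 1 ≡ 1 (mod 2), yet 1 ≡ 1 (mod 20), not 17.

(→) Suppose k ≡ 17 (mod 20). Then k³ ≡ 17³ = 4913 (mod 20), and since 2 ∣ 20, also k³ ≡ 1 (mod 2).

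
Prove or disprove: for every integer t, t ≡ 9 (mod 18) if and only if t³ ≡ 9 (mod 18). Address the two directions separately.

Only the forward implication holds.

[⇐] This fails: take t = 3. Then 3³ = 27 ≡ 9 (mod 18), yet 3 ≡ 3 (mod 18), not 9.

[⇒] Suppose t ≡ 9 (mod 18). Write t = 18j + 9. Then (18j + 9)³ = 5832j³ + 8748j² + 4374j + 729 = 18(324j³ + 486j² + 243j + 40) + 9, so t³ ≡ 9 (mod 18).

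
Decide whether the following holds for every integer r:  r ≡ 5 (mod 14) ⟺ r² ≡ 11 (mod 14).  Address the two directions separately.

(⇒) Suppose r ≡ 5 (mod 14). Write r = 14j + 5. Then (14j + 5)² = 196j² + 140j + 25 = 14(14j² + 10j + 1) + 11, so r² ≡ 11 (mod 14).

(⇐) This fails: take r = 9. Then 9² = 81 ≡ 11 (mod 14), yet 9 ≡ 9 (mod 14), not 5.

The forward direction holds; the converse fails.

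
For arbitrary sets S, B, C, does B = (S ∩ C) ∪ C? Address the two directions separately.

Both inclusions fail.

Forward inclusion. This inclusion fails. Take S = ∅, B = {1}, C = ∅; then 1 ∈ B but 1 ∉ (S ∩ C) ∪ C.

Reverse inclusion. This inclusion fails. Take S = ∅, B = ∅, C = {1}; then 1 ∈ (S ∩ C) ∪ C but 1 ∉ B.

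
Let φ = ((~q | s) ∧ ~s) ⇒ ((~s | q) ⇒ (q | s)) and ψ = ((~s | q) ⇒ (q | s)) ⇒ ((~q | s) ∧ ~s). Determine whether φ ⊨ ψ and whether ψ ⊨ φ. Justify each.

[⇒] This fails. Under q = T, s = F, the left side is true but the right side is false.

[⇐] This fails. Under q = F, s = F, the left side is false but the right side is true.

Neither implication holds.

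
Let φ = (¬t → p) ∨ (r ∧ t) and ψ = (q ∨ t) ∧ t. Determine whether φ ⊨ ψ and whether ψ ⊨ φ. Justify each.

(⇒) This fails. Under r = F, t = F, p = T, q = F, the left side is true but the right side is false.

(⇐) Assume the antecedent. If t is true, (¬t → p) ∨ (r ∧ t) reduces to true regardless of the other variables. If t is false, the antecedent cannot hold. Either way (¬t → p) ∨ (r ∧ t) holds.

The forward direction fails; the converse holds.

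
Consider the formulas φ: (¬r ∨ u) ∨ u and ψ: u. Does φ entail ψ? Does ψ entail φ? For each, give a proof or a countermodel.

(⇒) This fails. Under r = F, u = F, the left side is true but the right side is false.

(⇐) Assume the antecedent. If r is true, the antecedent forces (r = T, u = T), and (¬r ∨ u) ∨ u holds there. If r is false, (¬r ∨ u) ∨ u reduces to true regardless of the other variables. Either way (¬r ∨ u) ∨ u holds.

(⇒) fails; (⇐) holds.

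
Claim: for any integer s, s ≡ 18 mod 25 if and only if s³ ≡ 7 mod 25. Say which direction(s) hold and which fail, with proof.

Both directions hold.

[⇒] Suppose s ≡ 18 mod 25. Write s = 25j + 18. Then (25j + 18)³ = 15625j³ + 33750j² + 24300j + 5832 = 25(625j³ + 1350j² + 972j + 233) + 7, so s³ ≡ 7 (mod 25).

[⇐] Conversely, suppose s³ ≡ 7 (mod 25). The only residue r in {0, …, 24} with r³ ≡ 7 (mod 25) is r = 18, so s ≡ 18 (mod 25).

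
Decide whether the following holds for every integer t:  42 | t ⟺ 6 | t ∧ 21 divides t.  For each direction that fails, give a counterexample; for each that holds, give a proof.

Forward direction. If 42 ∣ t, write t = 42q. Since 42 = 7·6, t = 6·(7q), so 6 ∣ t; and since 42 = 2·21, t = 21·(2q), so 21 ∣ t.

Converse. Suppose 6 ∣ t and 21 ∣ t. Any common multiple of 6 and 21 is a multiple of their lcm; here lcm(6, 21) = 6·21/gcd(6, 21) = 126/3 = 42, so 42 ∣ t.

Both implications hold.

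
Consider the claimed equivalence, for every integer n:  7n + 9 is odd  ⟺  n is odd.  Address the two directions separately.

[⇒] This fails: n = 4 gives 7n + 9 = 37, which is odd, but 4 is even, not odd.

[⇐] This also fails: n = 3 is odd, but 7n + 9 = 30 is even, not odd.

(⇒) fails and (⇐) fails.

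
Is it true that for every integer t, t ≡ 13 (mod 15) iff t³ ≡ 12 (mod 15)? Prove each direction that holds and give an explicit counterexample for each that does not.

Neither direction holds.

(⟹) This fails: take t = 13. Then 13 ≡ 13 (mod 15), but 13³ = 2197 ≡ 7 (mod 15), not 12.

(⟸) This fails: take t = 3. Then 3³ = 27 ≡ 12 (mod 15), yet 3 ≡ 3 (mod 15), not 13.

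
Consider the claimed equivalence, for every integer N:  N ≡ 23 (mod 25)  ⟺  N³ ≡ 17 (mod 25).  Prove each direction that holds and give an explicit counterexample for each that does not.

[⇒] Suppose N ≡ 23 (mod 25). Write N = 25j + 23. Then (25j + 23)³ = 15625j³ + 43125j² + 39675j + 12167 = 25(625j³ + 1725j² + 1587j + 486) + 17, so N³ ≡ 17 (mod 25).

[⇐] Conversely, suppose N³ ≡ 17 (mod 25). The only residue r in {0, …, 24} with r³ ≡ 17 (mod 25) is r = 23, so N ≡ 23 (mod 25).

Equivalent; both directions hold.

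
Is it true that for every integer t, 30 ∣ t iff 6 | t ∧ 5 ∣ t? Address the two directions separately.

(⇒) If 30 ∣ t, write t = 30q. Since 30 = 5·6, t = 6·(5q), so 6 ∣ t; and since 30 = 6·5, t = 5·(6q), so 5 ∣ t.

(⇐) Suppose 6 ∣ t and 5 ∣ t. Any common multiple of 6 and 5 is a multiple of their lcm; here gcd(6, 5) = 1, so lcm(6, 5) = 6·5 = 30, so 30 ∣ t.

Both directions hold; the statement is true.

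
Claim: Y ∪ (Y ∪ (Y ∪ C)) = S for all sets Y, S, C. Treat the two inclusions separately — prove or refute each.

Neither inclusion holds.

(⟹) This inclusion fails. Take Y = {1}, S = ∅, C = ∅; then 1 ∈ Y ∪ (Y ∪ (Y ∪ C)) but 1 ∉ S.

(⟸) This inclusion fails. Take Y = ∅, S = {1}, C = ∅; then 1 ∈ S but 1 ∉ Y ∪ (Y ∪ (Y ∪ C)).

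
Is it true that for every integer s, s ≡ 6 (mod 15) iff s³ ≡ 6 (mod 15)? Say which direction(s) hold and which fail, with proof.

The biconditional holds.

[⇒] Suppose s ≡ 6 (mod 15). Write s = 15j + 6. Then (15j + 6)³ = 3375j³ + 4050j² + 1620j + 216 = 15(225j³ + 270j² + 108j + 14) + 6, so s³ ≡ 6 (mod 15).

[⇐] Conversely, suppose s³ ≡ 6 (mod 15). The only residue r in {0, …, 14} with r³ ≡ 6 (mod 15) is r = 6, so s ≡ 6 (mod 15).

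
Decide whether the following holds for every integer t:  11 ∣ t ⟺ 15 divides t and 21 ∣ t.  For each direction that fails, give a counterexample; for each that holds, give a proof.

Neither implication holds.

(→) This fails: take t = 11. Certainly 11 ∣ 11, but 15 ∤ 11.

(←) This fails: take t = 105. Both 15 ∣ 105 and 21 ∣ 105, yet 105 is not a multiple of 11 (since 105 = 9·11 + 6), so 11 ∤ 105.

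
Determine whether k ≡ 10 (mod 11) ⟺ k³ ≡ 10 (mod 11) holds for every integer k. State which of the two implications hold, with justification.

The biconditional holds.

Forward direction. Suppose k ≡ 10 (mod 11). Write k = 11j + 10. Then (11j + 10)³ = 1331j³ + 3630j² + 3300j + 1000 = 11(121j³ + 330j² + 300j + 90) + 10, so k³ ≡ 10 (mod 11).

Converse. For the converse, argue contrapositively. If k ≢ 10 (mod 11), then k is congruent to one of 0, 1, 2, 3, 4, 5, 6, 7, 8, 9 modulo 11, and these give k³ ≡ 0, 1, 8, 5, 9, 4, 7, 2, 6, 3 respectively — never 10.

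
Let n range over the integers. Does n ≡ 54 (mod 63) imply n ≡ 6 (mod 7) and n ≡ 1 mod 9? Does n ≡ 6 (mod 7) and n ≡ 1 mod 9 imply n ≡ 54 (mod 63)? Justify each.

Neither implication holds.

Forward direction. This fails: n = 54 gives 54 ≡ 54 (mod 63) but 54 ≡ 5 (mod 7), so the conjunction on the right does not hold.

Converse. This fails: n = 55 satisfies both congruences on the right (55 ≡ 6 mod 7 and 55 ≡ 1 mod 9) yet 55 ≡ 55 (mod 63), not 54.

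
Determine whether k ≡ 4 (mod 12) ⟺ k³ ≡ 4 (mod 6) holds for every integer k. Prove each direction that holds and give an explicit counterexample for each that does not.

Only the forward direction holds.

[⇒] Suppose k ≡ 4 (mod 12). Then k³ ≡ 4³ = 64 (mod 12), and since 6 ∣ 12, also k³ ≡ 4 (mod 6).

[⇐] This fails: take k = 10. Then 10³ = 1000 ≡ 4 (mod 6), yet 10 ≡ 10 (mod 12), not 4.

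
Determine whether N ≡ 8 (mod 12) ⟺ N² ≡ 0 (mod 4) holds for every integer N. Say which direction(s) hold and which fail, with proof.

Not equivalent: only (⇒) holds.

(⟹) Suppose N ≡ 8 (mod 12). Then N² ≡ 8² = 64 (mod 12), and since 4 ∣ 12, also N² ≡ 0 (mod 4).

(⟸) This fails: take N = 0. Then 0² = 0 ≡ 0 (mod 4), yet 0 ≡ 0 (mod 12), not 8.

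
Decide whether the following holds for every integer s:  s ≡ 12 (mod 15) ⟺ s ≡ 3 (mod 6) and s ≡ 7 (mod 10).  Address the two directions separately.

[⇒] This fails: s = 12 gives 12 ≡ 12 (mod 15) but 12 ≡ 0 (mod 6), so the conjunction on the right does not hold.

[⇐] Conversely, if s ≡ 3 (mod 6) and s ≡ 7 (mod 10), then by the Chinese remainder theorem s ≡ 27 (mod 30). Since 27 ≡ 12 (mod 15) and 15 ∣ 30, we get s ≡ 12 (mod 15).

The forward direction fails; the converse holds.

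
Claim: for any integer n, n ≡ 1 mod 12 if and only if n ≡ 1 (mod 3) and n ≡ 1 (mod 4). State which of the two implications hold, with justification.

Forward direction. Suppose n ≡ 1 (mod 12); write n = 12j + 1. Since 3 ∣ 12, reducing mod 3 gives n ≡ 1 (mod 3); since 4 ∣ 12, reducing mod 4 gives n ≡ 1 (mod 4).

Converse. If n ≡ 1 (mod 3) and n ≡ 1 (mod 4), then by the Chinese remainder theorem n ≡ 1 (mod 12). This is exactly n ≡ 1 (mod 12).

Both implications hold.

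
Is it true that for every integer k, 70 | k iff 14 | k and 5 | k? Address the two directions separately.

(⟸) Suppose 14 ∣ k and 5 ∣ k. Any common multiple of 14 and 5 is a multiple of their lcm; here gcd(14, 5) = 1, so lcm(14, 5) = 14·5 = 70, so 70 ∣ k.

(⟹) If 70 ∣ k, write k = 70q. Since 70 = 5·14, k = 14·(5q), so 14 ∣ k; and since 70 = 14·5, k = 5·(14q), so 5 ∣ k.

Both directions hold; the statement is true.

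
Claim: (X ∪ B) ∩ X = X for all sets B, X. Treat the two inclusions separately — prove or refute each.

Both inclusions hold; the sets are equal.

Forward inclusion. Let x ∈ (X ∪ B) ∩ X. Then either x ∈ X and x ∉ B; or x ∈ B ∩ X. In each case x ∈ X, so (X ∪ B) ∩ X ⊆ X.

Reverse inclusion. Let x ∈ X. Then either x ∈ X and x ∉ B; or x ∈ B ∩ X. In each case x ∈ (X ∪ B) ∩ X, so X ⊆ (X ∪ B) ∩ X.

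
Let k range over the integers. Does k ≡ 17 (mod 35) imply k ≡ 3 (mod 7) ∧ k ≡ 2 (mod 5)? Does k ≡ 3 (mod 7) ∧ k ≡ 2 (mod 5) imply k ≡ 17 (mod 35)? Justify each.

[⇐] If k ≡ 3 (mod 7) and k ≡ 2 (mod 5), then by the Chinese remainder theorem k ≡ 17 (mod 35). This is exactly k ≡ 17 (mod 35).

[⇒] Suppose k ≡ 17 (mod 35); write k = 35j + 17. Since 7 ∣ 35, reducing mod 7 gives k ≡ 17 ≡ 3 (mod 7); since 5 ∣ 35, reducing mod 5 gives k ≡ 17 ≡ 2 (mod 5).

Equivalent; both directions hold.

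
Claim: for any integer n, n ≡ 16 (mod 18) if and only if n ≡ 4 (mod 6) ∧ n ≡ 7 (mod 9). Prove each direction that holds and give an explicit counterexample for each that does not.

[⇒] Suppose n ≡ 16 (mod 18); write n = 18j + 16. Since 6 ∣ 18, reducing mod 6 gives n ≡ 16 ≡ 4 (mod 6); since 9 ∣ 18, reducing mod 9 gives n ≡ 16 ≡ 7 (mod 9).

[⇐] Conversely, if n ≡ 4 (mod 6) and n ≡ 7 (mod 9), then by the Chinese remainder theorem n ≡ 16 (mod 18). This is exactly n ≡ 16 (mod 18).

Both directions hold; the statement is true.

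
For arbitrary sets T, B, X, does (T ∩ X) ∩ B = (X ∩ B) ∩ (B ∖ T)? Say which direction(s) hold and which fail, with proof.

Neither inclusion holds.

(⟹) This inclusion fails. Take T = {1}, B = {1}, X = {1}; then 1 ∈ (T ∩ X) ∩ B but 1 ∉ (X ∩ B) ∩ (B ∖ T).

(⟸) This inclusion fails. Take T = ∅, B = {1}, X = {1}; then 1 ∈ (X ∩ B) ∩ (B ∖ T) but 1 ∉ (T ∩ X) ∩ B.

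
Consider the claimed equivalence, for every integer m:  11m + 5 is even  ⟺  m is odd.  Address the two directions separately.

(⇐) Suppose m is odd; write m = 2j + 1. Then 11m + 5 = 11·(2j + 1) + 5 = 2·11j + 16, which is even.

(⇒) Suppose 11m + 5 is even. Since 11 is odd, 11m and m have the same parity, so 11m + 5 ≡ m + 5 (mod 2). As 5 is odd, 11m + 5 is even exactly when m is odd. Thus m is odd.

Equivalent; both directions hold.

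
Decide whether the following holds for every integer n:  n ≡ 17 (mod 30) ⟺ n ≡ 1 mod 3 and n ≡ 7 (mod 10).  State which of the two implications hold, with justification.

[⇒] This fails: n = 17 gives 17 ≡ 17 (mod 30) but 17 ≡ 2 (mod 3), so the conjunction on the right does not hold.

[⇐] This fails: n = 7 satisfies both congruences on the right (7 ≡ 1 mod 3 and 7 ≡ 7 mod 10) yet 7 ≡ 7 (mod 30), not 17.

Both directions fail.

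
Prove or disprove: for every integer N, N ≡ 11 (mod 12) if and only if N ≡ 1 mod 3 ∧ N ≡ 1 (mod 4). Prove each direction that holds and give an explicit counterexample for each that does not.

Both directions fail.

(⟹) This fails: N = 11 gives 11 ≡ 11 (mod 12) but 11 ≡ 2 (mod 3), so the conjunction on the right does not hold.

(⟸) This fails: N = 1 satisfies both congruences on the right (1 ≡ 1 mod 3 and 1 ≡ 1 mod 4) yet 1 ≡ 1 (mod 12), not 11.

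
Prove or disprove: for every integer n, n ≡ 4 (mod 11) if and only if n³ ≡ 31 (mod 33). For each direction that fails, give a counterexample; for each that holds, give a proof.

(→) This fails: take n = 15. Then 15 ≡ 4 (mod 11), but 15³ = 3375 ≡ 9 (mod 33), not 31.

(←) Conversely, the residues r modulo 33 with r³ ≡ 31 (mod 33) are exactly {4}, and each is ≡ 4 (mod 11).

The forward direction fails; the converse holds.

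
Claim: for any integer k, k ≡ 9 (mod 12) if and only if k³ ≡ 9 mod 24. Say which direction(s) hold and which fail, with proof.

(←) The residues r modulo 24 with r³ ≡ 9 (mod 24) are exactly {9}, and each is ≡ 9 (mod 12).

(→) This fails: take k = 21. Then 21 ≡ 9 (mod 12), but 21³ = 9261 ≡ 21 (mod 24), not 9.

Not equivalent: only (⇐) holds.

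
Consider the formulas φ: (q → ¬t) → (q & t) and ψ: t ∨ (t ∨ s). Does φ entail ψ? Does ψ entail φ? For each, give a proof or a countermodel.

Only the forward implication holds.

(⟹) Assume the antecedent. If t is true, t ∨ (t ∨ s) reduces to true regardless of the other variables. If t is false, the antecedent cannot hold. Either way t ∨ (t ∨ s) holds.

(⟸) This fails. Under t = T, q = F, s = F, the left side is false but the right side is true.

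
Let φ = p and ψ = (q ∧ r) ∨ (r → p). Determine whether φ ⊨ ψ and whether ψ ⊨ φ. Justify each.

(⟹) Assume the antecedent. If p is true, (q ∧ r) ∨ (r → p) reduces to true regardless of the other variables. If p is false, the antecedent cannot hold. Either way (q ∧ r) ∨ (r → p) holds.

(⟸) This fails. Under p = F, r = F, q = F, the left side is false but the right side is true.

Only the forward direction holds.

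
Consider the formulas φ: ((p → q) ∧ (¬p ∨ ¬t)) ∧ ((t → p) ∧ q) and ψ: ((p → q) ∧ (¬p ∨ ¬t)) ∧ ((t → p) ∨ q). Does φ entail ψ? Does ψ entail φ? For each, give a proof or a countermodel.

Not equivalent: only (⇒) holds.

(⇐) This fails. Under p = F, q = F, t = F, the left side is false but the right side is true.

(⇒) Assume the antecedent. If p is true, the antecedent forces (p = T, q = T, t = F), and the consequent holds there. If p is false, the antecedent forces (p = F, q = T, t = F), and the consequent holds there. Either way the consequent holds.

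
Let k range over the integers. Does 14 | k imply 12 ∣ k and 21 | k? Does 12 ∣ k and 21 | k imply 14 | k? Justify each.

(⇒) fails; (⇐) holds.

[⇒] This fails: take k = 14. Certainly 14 ∣ 14, but 12 ∤ 14.

[⇐] Suppose 12 ∣ k and 21 ∣ k. Any common multiple of 12 and 21 is a multiple of their lcm; here lcm(12, 21) = 12·21/gcd(12, 21) = 252/3 = 84, so 84 ∣ k. Since 14 ∣ 84, it follows that 14 ∣ k.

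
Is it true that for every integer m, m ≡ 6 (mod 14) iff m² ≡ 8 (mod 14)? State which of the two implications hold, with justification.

(⇒) holds; (⇐) fails.

[⇒] Suppose m ≡ 6 (mod 14). Write m = 14j + 6. Then (14j + 6)² = 196j² + 168j + 36 = 14(14j² + 12j + 2) + 8, so m² ≡ 8 (mod 14).

[⇐] This fails: take m = 8. Then 8² = 64 ≡ 8 (mod 14), yet 8 ≡ 8 (mod 14), not 6.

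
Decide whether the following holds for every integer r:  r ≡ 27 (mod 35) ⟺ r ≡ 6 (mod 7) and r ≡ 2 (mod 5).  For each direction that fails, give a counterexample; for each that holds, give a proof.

Converse. If r ≡ 6 (mod 7) and r ≡ 2 (mod 5), then by the Chinese remainder theorem r ≡ 27 (mod 35). This is exactly r ≡ 27 (mod 35).

Forward direction. Suppose r ≡ 27 (mod 35); write r = 35j + 27. Since 7 ∣ 35, reducing mod 7 gives r ≡ 27 ≡ 6 (mod 7); since 5 ∣ 35, reducing mod 5 gives r ≡ 27 ≡ 2 (mod 5).

The biconditional holds.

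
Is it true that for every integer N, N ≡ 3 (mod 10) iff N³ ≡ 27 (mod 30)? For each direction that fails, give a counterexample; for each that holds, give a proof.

Not equivalent: only (⇐) holds.

(⟹) This fails: take N = 13. Then 13 ≡ 3 (mod 10), but 13³ = 2197 ≡ 7 (mod 30), not 27.

(⟸) Conversely, the residues r modulo 30 with r³ ≡ 27 (mod 30) are exactly {3}, and each is ≡ 3 (mod 10).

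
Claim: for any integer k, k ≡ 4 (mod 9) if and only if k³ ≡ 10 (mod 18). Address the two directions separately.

(⇒) fails and (⇐) fails.

(⟹) This fails: take k = 13. Then 13 ≡ 4 (mod 9), but 13³ = 2197 ≡ 1 (mod 18), not 10.

(⟸) This fails: take k = 10. Then 10³ = 1000 ≡ 10 (mod 18), yet 10 ≡ 1 (mod 9), not 4.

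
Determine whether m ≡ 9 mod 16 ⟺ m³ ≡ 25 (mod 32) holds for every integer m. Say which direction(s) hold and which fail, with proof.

(⇒) This fails: take m = 25. Then 25 ≡ 9 (mod 16), but 25³ = 15625 ≡ 9 (mod 32), not 25.

(⇐) Conversely, the residues r modulo 32 with r³ ≡ 25 (mod 32) are exactly {9}, and each is ≡ 9 (mod 16).

Not equivalent: only (⇐) holds.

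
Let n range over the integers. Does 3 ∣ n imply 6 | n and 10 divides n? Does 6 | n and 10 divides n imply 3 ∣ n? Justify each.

Converse. Suppose 6 ∣ n and 10 ∣ n. Any common multiple of 6 and 10 is a multiple of their lcm; here lcm(6, 10) = 6·10/gcd(6, 10) = 60/2 = 30, so 30 ∣ n. Since 3 ∣ 30, it follows that 3 ∣ n.

Forward direction. This fails: take n = 3. Certainly 3 ∣ 3, but 6 ∤ 3.

Not equivalent: only (⇐) holds.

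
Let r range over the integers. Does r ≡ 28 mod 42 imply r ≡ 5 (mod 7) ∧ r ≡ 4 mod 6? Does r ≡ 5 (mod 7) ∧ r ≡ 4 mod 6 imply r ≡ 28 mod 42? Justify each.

(⇒) This fails: r = 28 gives 28 ≡ 28 (mod 42) but 28 ≡ 0 (mod 7), so the conjunction on the right does not hold.

(⇐) This fails: r = 40 satisfies both congruences on the right (40 ≡ 5 mod 7 and 40 ≡ 4 mod 6) yet 40 ≡ 40 (mod 42), not 28.

Both directions fail.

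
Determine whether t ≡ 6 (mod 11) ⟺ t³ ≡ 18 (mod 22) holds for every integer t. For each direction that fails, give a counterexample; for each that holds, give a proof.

Only the reverse direction holds.

(→) This fails: take t = 17. Then 17 ≡ 6 (mod 11), but 17³ = 4913 ≡ 7 (mod 22), not 18.

(←) Conversely, the residues r modulo 22 with r³ ≡ 18 (mod 22) are exactly {6}, and each is ≡ 6 (mod 11).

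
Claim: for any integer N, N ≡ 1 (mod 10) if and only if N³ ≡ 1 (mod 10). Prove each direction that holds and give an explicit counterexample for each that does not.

Both directions hold; the statement is true.

(⟹) Suppose N ≡ 1 (mod 10). Write N = 10j + 1. Then (10j + 1)³ = 1000j³ + 300j² + 30j + 1 = 10(100j³ + 30j² + 3j) + 1, so N³ ≡ 1 (mod 10).

(⟸) Conversely, suppose N³ ≡ 1 (mod 10). The only residue r in {0, …, 9} with r³ ≡ 1 (mod 10) is r = 1, so N ≡ 1 (mod 10).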